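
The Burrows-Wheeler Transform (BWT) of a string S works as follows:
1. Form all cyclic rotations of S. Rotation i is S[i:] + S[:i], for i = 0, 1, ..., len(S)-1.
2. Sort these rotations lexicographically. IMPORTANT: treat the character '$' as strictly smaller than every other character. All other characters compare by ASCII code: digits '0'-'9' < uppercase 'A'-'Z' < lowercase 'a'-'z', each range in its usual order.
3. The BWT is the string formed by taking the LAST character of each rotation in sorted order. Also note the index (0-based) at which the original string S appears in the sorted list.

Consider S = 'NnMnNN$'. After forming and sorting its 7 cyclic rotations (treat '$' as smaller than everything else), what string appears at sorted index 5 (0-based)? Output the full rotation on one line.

All 7 rotations (rotation i = S[i:]+S[:i]):
  rot[0] = NnMnNN$
  rot[1] = nMnNN$N
  rot[2] = MnNN$Nn
  rot[3] = nNN$NnM
  rot[4] = NN$NnMn
  rot[5] = N$NnMnN
  rot[6] = $NnMnNN
Sorted (with $ < everything):
  sorted[0] = $NnMnNN
  sorted[1] = MnNN$Nn
  sorted[2] = N$NnMnN
  sorted[3] = NN$NnMn
  sorted[4] = NnMnNN$
  sorted[5] = nMnNN$N
  sorted[6] = nNN$NnM
sorted[5] = nMnNN$N

Answer: nMnNN$N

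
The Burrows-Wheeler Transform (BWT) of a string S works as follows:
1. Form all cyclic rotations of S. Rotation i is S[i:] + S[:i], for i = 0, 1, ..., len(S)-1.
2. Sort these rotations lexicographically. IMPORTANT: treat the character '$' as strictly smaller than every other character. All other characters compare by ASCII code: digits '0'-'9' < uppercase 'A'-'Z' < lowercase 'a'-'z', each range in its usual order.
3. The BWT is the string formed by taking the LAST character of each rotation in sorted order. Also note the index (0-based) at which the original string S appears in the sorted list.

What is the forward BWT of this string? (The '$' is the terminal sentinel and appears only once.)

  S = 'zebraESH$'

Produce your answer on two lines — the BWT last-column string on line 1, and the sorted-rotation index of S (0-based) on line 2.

All 9 rotations (rotation i = S[i:]+S[:i]):
  rot[0] = zebraESH$
  rot[1] = ebraESH$z
  rot[2] = braESH$ze
  rot[3] = raESH$zeb
  rot[4] = aESH$zebr
  rot[5] = ESH$zebra
  rot[6] = SH$zebraE
  rot[7] = H$zebraES
  rot[8] = $zebraESH
Sorted (with $ < everything):
  sorted[0] = $zebraESH  (last char: 'H')
  sorted[1] = ESH$zebra  (last char: 'a')
  sorted[2] = H$zebraES  (last char: 'S')
  sorted[3] = SH$zebraE  (last char: 'E')
  sorted[4] = aESH$zebr  (last char: 'r')
  sorted[5] = braESH$ze  (last char: 'e')
  sorted[6] = ebraESH$z  (last char: 'z')
  sorted[7] = raESH$zeb  (last char: 'b')
  sorted[8] = zebraESH$  (last char: '$')
Last column: HaSErezb$
Original string S is at sorted index 8

Answer: HaSErezb$
8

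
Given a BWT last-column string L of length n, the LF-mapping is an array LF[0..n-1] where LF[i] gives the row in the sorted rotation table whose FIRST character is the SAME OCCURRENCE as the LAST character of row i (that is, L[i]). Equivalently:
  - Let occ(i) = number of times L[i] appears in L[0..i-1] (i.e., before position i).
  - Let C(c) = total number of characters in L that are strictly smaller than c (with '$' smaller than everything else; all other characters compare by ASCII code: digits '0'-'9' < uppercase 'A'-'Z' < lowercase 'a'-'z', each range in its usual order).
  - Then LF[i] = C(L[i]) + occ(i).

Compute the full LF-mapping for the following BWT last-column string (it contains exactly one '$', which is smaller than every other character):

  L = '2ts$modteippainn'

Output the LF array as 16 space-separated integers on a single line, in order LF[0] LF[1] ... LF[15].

Char counts: '$':1, '2':1, 'a':1, 'd':1, 'e':1, 'i':2, 'm':1, 'n':2, 'o':1, 'p':2, 's':1, 't':2
C (first-col start): C('$')=0, C('2')=1, C('a')=2, C('d')=3, C('e')=4, C('i')=5, C('m')=7, C('n')=8, C('o')=10, C('p')=11, C('s')=13, C('t')=14
L[0]='2': occ=0, LF[0]=C('2')+0=1+0=1
L[1]='t': occ=0, LF[1]=C('t')+0=14+0=14
L[2]='s': occ=0, LF[2]=C('s')+0=13+0=13
L[3]='$': occ=0, LF[3]=C('$')+0=0+0=0
L[4]='m': occ=0, LF[4]=C('m')+0=7+0=7
L[5]='o': occ=0, LF[5]=C('o')+0=10+0=10
L[6]='d': occ=0, LF[6]=C('d')+0=3+0=3
L[7]='t': occ=1, LF[7]=C('t')+1=14+1=15
L[8]='e': occ=0, LF[8]=C('e')+0=4+0=4
L[9]='i': occ=0, LF[9]=C('i')+0=5+0=5
L[10]='p': occ=0, LF[10]=C('p')+0=11+0=11
L[11]='p': occ=1, LF[11]=C('p')+1=11+1=12
L[12]='a': occ=0, LF[12]=C('a')+0=2+0=2
L[13]='i': occ=1, LF[13]=C('i')+1=5+1=6
L[14]='n': occ=0, LF[14]=C('n')+0=8+0=8
L[15]='n': occ=1, LF[15]=C('n')+1=8+1=9

Answer: 1 14 13 0 7 10 3 15 4 5 11 12 2 6 8 9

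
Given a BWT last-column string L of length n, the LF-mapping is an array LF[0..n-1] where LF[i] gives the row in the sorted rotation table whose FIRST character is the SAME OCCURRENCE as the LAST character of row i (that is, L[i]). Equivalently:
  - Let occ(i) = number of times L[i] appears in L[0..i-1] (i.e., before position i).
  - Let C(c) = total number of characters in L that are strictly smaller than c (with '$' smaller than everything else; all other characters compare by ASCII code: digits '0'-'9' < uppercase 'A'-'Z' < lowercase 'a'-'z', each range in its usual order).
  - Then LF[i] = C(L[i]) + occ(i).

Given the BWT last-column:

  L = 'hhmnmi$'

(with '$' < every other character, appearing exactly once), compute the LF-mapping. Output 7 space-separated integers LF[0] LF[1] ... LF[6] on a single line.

Answer: 1 2 4 6 5 3 0

Derivation:
Char counts: '$':1, 'h':2, 'i':1, 'm':2, 'n':1
C (first-col start): C('$')=0, C('h')=1, C('i')=3, C('m')=4, C('n')=6
L[0]='h': occ=0, LF[0]=C('h')+0=1+0=1
L[1]='h': occ=1, LF[1]=C('h')+1=1+1=2
L[2]='m': occ=0, LF[2]=C('m')+0=4+0=4
L[3]='n': occ=0, LF[3]=C('n')+0=6+0=6
L[4]='m': occ=1, LF[4]=C('m')+1=4+1=5
L[5]='i': occ=0, LF[5]=C('i')+0=3+0=3
L[6]='$': occ=0, LF[6]=C('$')+0=0+0=0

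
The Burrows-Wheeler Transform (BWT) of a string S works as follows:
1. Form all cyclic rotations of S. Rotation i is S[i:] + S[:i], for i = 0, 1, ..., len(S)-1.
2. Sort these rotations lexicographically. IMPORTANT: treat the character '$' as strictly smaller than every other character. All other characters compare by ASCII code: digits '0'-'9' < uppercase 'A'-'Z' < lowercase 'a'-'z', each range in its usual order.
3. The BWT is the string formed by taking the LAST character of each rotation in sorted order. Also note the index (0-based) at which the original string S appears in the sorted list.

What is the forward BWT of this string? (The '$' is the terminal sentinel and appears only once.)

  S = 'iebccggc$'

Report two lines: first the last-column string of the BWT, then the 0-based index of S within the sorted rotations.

All 9 rotations (rotation i = S[i:]+S[:i]):
  rot[0] = iebccggc$
  rot[1] = ebccggc$i
  rot[2] = bccggc$ie
  rot[3] = ccggc$ieb
  rot[4] = cggc$iebc
  rot[5] = ggc$iebcc
  rot[6] = gc$iebccg
  rot[7] = c$iebccgg
  rot[8] = $iebccggc
Sorted (with $ < everything):
  sorted[0] = $iebccggc  (last char: 'c')
  sorted[1] = bccggc$ie  (last char: 'e')
  sorted[2] = c$iebccgg  (last char: 'g')
  sorted[3] = ccggc$ieb  (last char: 'b')
  sorted[4] = cggc$iebc  (last char: 'c')
  sorted[5] = ebccggc$i  (last char: 'i')
  sorted[6] = gc$iebccg  (last char: 'g')
  sorted[7] = ggc$iebcc  (last char: 'c')
  sorted[8] = iebccggc$  (last char: '$')
Last column: cegbcigc$
Original string S is at sorted index 8

Answer: cegbcigc$
8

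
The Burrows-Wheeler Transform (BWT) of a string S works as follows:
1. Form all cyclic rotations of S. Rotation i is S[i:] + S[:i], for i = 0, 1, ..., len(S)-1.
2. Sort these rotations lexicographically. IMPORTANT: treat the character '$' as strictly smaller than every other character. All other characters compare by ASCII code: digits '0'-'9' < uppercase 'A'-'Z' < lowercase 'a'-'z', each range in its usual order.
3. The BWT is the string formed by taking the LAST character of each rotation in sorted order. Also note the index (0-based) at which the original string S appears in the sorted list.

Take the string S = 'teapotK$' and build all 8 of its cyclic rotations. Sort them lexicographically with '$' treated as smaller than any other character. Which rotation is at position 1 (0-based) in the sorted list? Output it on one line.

Answer: K$teapot

Derivation:
All 8 rotations (rotation i = S[i:]+S[:i]):
  rot[0] = teapotK$
  rot[1] = eapotK$t
  rot[2] = apotK$te
  rot[3] = potK$tea
  rot[4] = otK$teap
  rot[5] = tK$teapo
  rot[6] = K$teapot
  rot[7] = $teapotK
Sorted (with $ < everything):
  sorted[0] = $teapotK
  sorted[1] = K$teapot
  sorted[2] = apotK$te
  sorted[3] = eapotK$t
  sorted[4] = otK$teap
  sorted[5] = potK$tea
  sorted[6] = tK$teapo
  sorted[7] = teapotK$
sorted[1] = K$teapot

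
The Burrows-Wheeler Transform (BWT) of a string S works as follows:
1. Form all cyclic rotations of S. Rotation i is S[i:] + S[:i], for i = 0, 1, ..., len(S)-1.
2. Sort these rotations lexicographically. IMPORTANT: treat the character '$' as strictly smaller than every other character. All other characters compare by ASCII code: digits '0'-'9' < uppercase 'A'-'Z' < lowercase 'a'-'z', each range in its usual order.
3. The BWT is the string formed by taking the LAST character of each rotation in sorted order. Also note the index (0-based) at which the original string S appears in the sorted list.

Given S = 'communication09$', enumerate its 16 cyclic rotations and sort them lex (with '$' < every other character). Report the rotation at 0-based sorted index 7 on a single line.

All 16 rotations (rotation i = S[i:]+S[:i]):
  rot[0] = communication09$
  rot[1] = ommunication09$c
  rot[2] = mmunication09$co
  rot[3] = munication09$com
  rot[4] = unication09$comm
  rot[5] = nication09$commu
  rot[6] = ication09$commun
  rot[7] = cation09$communi
  rot[8] = ation09$communic
  rot[9] = tion09$communica
  rot[10] = ion09$communicat
  rot[11] = on09$communicati
  rot[12] = n09$communicatio
  rot[13] = 09$communication
  rot[14] = 9$communication0
  rot[15] = $communication09
Sorted (with $ < everything):
  sorted[0] = $communication09
  sorted[1] = 09$communication
  sorted[2] = 9$communication0
  sorted[3] = ation09$communic
  sorted[4] = cation09$communi
  sorted[5] = communication09$
  sorted[6] = ication09$commun
  sorted[7] = ion09$communicat
  sorted[8] = mmunication09$co
  sorted[9] = munication09$com
  sorted[10] = n09$communicatio
  sorted[11] = nication09$commu
  sorted[12] = ommunication09$c
  sorted[13] = on09$communicati
  sorted[14] = tion09$communica
  sorted[15] = unication09$comm
sorted[7] = ion09$communicat

Answer: ion09$communicat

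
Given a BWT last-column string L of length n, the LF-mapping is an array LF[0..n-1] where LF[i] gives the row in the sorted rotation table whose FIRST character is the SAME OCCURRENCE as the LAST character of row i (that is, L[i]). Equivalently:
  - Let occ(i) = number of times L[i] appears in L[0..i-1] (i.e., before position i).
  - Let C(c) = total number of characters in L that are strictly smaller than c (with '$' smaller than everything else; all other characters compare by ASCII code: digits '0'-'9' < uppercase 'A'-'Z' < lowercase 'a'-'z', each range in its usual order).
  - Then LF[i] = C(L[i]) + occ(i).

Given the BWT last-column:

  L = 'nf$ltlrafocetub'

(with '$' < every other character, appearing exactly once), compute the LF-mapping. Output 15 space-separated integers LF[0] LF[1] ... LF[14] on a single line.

Answer: 9 5 0 7 12 8 11 1 6 10 3 4 13 14 2

Derivation:
Char counts: '$':1, 'a':1, 'b':1, 'c':1, 'e':1, 'f':2, 'l':2, 'n':1, 'o':1, 'r':1, 't':2, 'u':1
C (first-col start): C('$')=0, C('a')=1, C('b')=2, C('c')=3, C('e')=4, C('f')=5, C('l')=7, C('n')=9, C('o')=10, C('r')=11, C('t')=12, C('u')=14
L[0]='n': occ=0, LF[0]=C('n')+0=9+0=9
L[1]='f': occ=0, LF[1]=C('f')+0=5+0=5
L[2]='$': occ=0, LF[2]=C('$')+0=0+0=0
L[3]='l': occ=0, LF[3]=C('l')+0=7+0=7
L[4]='t': occ=0, LF[4]=C('t')+0=12+0=12
L[5]='l': occ=1, LF[5]=C('l')+1=7+1=8
L[6]='r': occ=0, LF[6]=C('r')+0=11+0=11
L[7]='a': occ=0, LF[7]=C('a')+0=1+0=1
L[8]='f': occ=1, LF[8]=C('f')+1=5+1=6
L[9]='o': occ=0, LF[9]=C('o')+0=10+0=10
L[10]='c': occ=0, LF[10]=C('c')+0=3+0=3
L[11]='e': occ=0, LF[11]=C('e')+0=4+0=4
L[12]='t': occ=1, LF[12]=C('t')+1=12+1=13
L[13]='u': occ=0, LF[13]=C('u')+0=14+0=14
L[14]='b': occ=0, LF[14]=C('b')+0=2+0=2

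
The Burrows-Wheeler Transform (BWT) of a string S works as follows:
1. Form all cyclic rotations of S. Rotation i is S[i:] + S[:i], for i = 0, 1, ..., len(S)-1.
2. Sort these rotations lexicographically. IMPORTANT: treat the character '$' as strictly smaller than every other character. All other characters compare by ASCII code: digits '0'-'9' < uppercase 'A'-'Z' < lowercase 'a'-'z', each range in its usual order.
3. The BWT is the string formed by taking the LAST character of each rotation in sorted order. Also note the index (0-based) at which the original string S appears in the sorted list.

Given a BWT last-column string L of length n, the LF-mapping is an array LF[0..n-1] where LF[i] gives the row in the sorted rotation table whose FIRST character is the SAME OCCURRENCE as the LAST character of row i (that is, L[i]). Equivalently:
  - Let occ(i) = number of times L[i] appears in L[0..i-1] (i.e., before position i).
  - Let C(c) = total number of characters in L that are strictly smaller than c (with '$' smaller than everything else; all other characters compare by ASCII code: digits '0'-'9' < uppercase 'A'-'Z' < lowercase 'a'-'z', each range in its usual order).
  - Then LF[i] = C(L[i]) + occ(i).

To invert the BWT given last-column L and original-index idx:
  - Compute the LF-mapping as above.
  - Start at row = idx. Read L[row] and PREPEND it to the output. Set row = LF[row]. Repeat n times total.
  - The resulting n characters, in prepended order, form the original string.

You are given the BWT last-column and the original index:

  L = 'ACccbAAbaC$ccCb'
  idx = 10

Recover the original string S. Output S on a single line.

LF mapping: 1 4 11 12 8 2 3 9 7 5 0 13 14 6 10
Walk LF starting at row 10, prepending L[row]:
  step 1: row=10, L[10]='$', prepend. Next row=LF[10]=0
  step 2: row=0, L[0]='A', prepend. Next row=LF[0]=1
  step 3: row=1, L[1]='C', prepend. Next row=LF[1]=4
  step 4: row=4, L[4]='b', prepend. Next row=LF[4]=8
  step 5: row=8, L[8]='a', prepend. Next row=LF[8]=7
  step 6: row=7, L[7]='b', prepend. Next row=LF[7]=9
  step 7: row=9, L[9]='C', prepend. Next row=LF[9]=5
  step 8: row=5, L[5]='A', prepend. Next row=LF[5]=2
  step 9: row=2, L[2]='c', prepend. Next row=LF[2]=11
  step 10: row=11, L[11]='c', prepend. Next row=LF[11]=13
  step 11: row=13, L[13]='C', prepend. Next row=LF[13]=6
  step 12: row=6, L[6]='A', prepend. Next row=LF[6]=3
  step 13: row=3, L[3]='c', prepend. Next row=LF[3]=12
  step 14: row=12, L[12]='c', prepend. Next row=LF[12]=14
  step 15: row=14, L[14]='b', prepend. Next row=LF[14]=10
Reversed output: bccACccACbabCA$

Answer: bccACccACbabCA$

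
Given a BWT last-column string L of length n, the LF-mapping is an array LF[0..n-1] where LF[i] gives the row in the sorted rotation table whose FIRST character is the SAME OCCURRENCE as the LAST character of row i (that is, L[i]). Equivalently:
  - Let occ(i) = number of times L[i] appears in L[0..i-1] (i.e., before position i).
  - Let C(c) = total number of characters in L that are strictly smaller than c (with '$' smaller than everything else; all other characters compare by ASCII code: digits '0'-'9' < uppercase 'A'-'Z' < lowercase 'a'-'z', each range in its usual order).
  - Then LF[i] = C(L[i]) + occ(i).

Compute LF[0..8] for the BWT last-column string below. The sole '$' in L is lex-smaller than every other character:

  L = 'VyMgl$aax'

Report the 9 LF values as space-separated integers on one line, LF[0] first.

Char counts: '$':1, 'M':1, 'V':1, 'a':2, 'g':1, 'l':1, 'x':1, 'y':1
C (first-col start): C('$')=0, C('M')=1, C('V')=2, C('a')=3, C('g')=5, C('l')=6, C('x')=7, C('y')=8
L[0]='V': occ=0, LF[0]=C('V')+0=2+0=2
L[1]='y': occ=0, LF[1]=C('y')+0=8+0=8
L[2]='M': occ=0, LF[2]=C('M')+0=1+0=1
L[3]='g': occ=0, LF[3]=C('g')+0=5+0=5
L[4]='l': occ=0, LF[4]=C('l')+0=6+0=6
L[5]='$': occ=0, LF[5]=C('$')+0=0+0=0
L[6]='a': occ=0, LF[6]=C('a')+0=3+0=3
L[7]='a': occ=1, LF[7]=C('a')+1=3+1=4
L[8]='x': occ=0, LF[8]=C('x')+0=7+0=7

Answer: 2 8 1 5 6 0 3 4 7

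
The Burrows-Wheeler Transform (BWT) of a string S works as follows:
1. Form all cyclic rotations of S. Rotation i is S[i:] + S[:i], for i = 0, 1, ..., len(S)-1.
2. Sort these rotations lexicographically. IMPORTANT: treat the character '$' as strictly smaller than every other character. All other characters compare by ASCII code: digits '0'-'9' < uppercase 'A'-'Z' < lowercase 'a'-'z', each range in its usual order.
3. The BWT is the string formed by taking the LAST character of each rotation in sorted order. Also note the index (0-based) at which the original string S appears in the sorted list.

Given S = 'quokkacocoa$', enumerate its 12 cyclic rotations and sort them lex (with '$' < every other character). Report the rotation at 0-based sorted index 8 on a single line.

All 12 rotations (rotation i = S[i:]+S[:i]):
  rot[0] = quokkacocoa$
  rot[1] = uokkacocoa$q
  rot[2] = okkacocoa$qu
  rot[3] = kkacocoa$quo
  rot[4] = kacocoa$quok
  rot[5] = acocoa$quokk
  rot[6] = cocoa$quokka
  rot[7] = ocoa$quokkac
  rot[8] = coa$quokkaco
  rot[9] = oa$quokkacoc
  rot[10] = a$quokkacoco
  rot[11] = $quokkacocoa
Sorted (with $ < everything):
  sorted[0] = $quokkacocoa
  sorted[1] = a$quokkacoco
  sorted[2] = acocoa$quokk
  sorted[3] = coa$quokkaco
  sorted[4] = cocoa$quokka
  sorted[5] = kacocoa$quok
  sorted[6] = kkacocoa$quo
  sorted[7] = oa$quokkacoc
  sorted[8] = ocoa$quokkac
  sorted[9] = okkacocoa$qu
  sorted[10] = quokkacocoa$
  sorted[11] = uokkacocoa$q
sorted[8] = ocoa$quokkac

Answer: ocoa$quokkac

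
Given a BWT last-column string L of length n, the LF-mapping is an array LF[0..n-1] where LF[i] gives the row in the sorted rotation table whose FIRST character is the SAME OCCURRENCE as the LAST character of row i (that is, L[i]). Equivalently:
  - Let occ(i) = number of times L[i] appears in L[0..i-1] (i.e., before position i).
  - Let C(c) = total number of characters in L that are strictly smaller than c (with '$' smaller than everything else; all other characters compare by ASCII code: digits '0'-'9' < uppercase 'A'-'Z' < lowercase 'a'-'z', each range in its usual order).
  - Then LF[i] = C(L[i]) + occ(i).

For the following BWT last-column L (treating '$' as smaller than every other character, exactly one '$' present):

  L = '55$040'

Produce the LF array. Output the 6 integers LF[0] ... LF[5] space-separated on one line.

Answer: 4 5 0 1 3 2

Derivation:
Char counts: '$':1, '0':2, '4':1, '5':2
C (first-col start): C('$')=0, C('0')=1, C('4')=3, C('5')=4
L[0]='5': occ=0, LF[0]=C('5')+0=4+0=4
L[1]='5': occ=1, LF[1]=C('5')+1=4+1=5
L[2]='$': occ=0, LF[2]=C('$')+0=0+0=0
L[3]='0': occ=0, LF[3]=C('0')+0=1+0=1
L[4]='4': occ=0, LF[4]=C('4')+0=3+0=3
L[5]='0': occ=1, LF[5]=C('0')+1=1+1=2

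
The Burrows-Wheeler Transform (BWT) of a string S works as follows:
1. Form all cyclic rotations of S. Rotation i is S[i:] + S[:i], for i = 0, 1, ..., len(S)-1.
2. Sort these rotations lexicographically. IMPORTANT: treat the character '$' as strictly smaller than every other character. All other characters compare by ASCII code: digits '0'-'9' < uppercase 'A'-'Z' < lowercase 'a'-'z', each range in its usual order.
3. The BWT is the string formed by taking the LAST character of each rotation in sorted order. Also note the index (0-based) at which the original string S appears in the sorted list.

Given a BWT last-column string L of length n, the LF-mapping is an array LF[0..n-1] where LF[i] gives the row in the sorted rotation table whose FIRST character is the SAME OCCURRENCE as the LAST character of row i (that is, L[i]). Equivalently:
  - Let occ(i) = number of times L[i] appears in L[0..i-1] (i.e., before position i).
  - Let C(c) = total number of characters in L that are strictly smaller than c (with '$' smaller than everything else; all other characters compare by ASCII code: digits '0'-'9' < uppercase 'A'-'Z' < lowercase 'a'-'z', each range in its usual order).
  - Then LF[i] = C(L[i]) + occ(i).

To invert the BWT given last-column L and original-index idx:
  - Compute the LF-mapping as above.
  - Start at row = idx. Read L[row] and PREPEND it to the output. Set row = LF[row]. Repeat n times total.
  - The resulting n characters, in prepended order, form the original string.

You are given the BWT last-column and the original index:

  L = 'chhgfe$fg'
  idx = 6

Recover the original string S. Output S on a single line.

Answer: ghegffhc$

Derivation:
LF mapping: 1 7 8 5 3 2 0 4 6
Walk LF starting at row 6, prepending L[row]:
  step 1: row=6, L[6]='$', prepend. Next row=LF[6]=0
  step 2: row=0, L[0]='c', prepend. Next row=LF[0]=1
  step 3: row=1, L[1]='h', prepend. Next row=LF[1]=7
  step 4: row=7, L[7]='f', prepend. Next row=LF[7]=4
  step 5: row=4, L[4]='f', prepend. Next row=LF[4]=3
  step 6: row=3, L[3]='g', prepend. Next row=LF[3]=5
  step 7: row=5, L[5]='e', prepend. Next row=LF[5]=2
  step 8: row=2, L[2]='h', prepend. Next row=LF[2]=8
  step 9: row=8, L[8]='g', prepend. Next row=LF[8]=6
Reversed output: ghegffhc$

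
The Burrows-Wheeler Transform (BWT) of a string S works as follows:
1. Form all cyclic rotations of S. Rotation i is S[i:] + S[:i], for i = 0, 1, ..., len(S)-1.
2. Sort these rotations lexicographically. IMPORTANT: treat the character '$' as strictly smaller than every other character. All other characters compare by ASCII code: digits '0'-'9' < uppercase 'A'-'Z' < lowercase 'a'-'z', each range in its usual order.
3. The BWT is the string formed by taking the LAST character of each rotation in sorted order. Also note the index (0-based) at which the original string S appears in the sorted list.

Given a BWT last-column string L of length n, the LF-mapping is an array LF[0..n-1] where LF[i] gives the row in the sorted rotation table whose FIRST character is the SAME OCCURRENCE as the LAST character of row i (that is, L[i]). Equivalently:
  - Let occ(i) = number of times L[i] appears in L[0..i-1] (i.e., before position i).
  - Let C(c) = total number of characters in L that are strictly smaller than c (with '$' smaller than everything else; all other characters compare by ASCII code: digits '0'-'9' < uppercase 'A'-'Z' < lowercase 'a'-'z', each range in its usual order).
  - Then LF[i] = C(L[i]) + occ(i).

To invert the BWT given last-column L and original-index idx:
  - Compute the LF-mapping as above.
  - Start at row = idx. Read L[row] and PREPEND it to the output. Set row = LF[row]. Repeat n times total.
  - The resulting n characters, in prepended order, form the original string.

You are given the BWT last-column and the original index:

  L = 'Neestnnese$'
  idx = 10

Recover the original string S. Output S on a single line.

LF mapping: 1 2 3 8 10 6 7 4 9 5 0
Walk LF starting at row 10, prepending L[row]:
  step 1: row=10, L[10]='$', prepend. Next row=LF[10]=0
  step 2: row=0, L[0]='N', prepend. Next row=LF[0]=1
  step 3: row=1, L[1]='e', prepend. Next row=LF[1]=2
  step 4: row=2, L[2]='e', prepend. Next row=LF[2]=3
  step 5: row=3, L[3]='s', prepend. Next row=LF[3]=8
  step 6: row=8, L[8]='s', prepend. Next row=LF[8]=9
  step 7: row=9, L[9]='e', prepend. Next row=LF[9]=5
  step 8: row=5, L[5]='n', prepend. Next row=LF[5]=6
  step 9: row=6, L[6]='n', prepend. Next row=LF[6]=7
  step 10: row=7, L[7]='e', prepend. Next row=LF[7]=4
  step 11: row=4, L[4]='t', prepend. Next row=LF[4]=10
Reversed output: tennesseeN$

Answer: tennesseeN$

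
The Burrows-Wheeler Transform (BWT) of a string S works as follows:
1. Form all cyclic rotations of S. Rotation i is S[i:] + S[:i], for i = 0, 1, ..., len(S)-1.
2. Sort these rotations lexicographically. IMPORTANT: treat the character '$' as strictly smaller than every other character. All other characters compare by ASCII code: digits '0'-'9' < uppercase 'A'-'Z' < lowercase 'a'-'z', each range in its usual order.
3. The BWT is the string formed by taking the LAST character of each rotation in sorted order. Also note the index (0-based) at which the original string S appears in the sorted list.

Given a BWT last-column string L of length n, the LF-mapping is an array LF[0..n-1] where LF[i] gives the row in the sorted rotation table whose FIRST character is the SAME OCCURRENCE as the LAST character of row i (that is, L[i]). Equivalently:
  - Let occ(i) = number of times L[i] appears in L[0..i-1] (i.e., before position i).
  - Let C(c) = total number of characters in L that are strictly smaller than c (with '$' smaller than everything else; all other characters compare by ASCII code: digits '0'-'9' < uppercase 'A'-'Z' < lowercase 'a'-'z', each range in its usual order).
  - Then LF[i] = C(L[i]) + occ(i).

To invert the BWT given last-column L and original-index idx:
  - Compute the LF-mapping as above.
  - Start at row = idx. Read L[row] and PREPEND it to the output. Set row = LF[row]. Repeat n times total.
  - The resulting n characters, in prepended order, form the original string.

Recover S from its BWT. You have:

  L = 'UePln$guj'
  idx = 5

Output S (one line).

Answer: junglePU$

Derivation:
LF mapping: 2 3 1 6 7 0 4 8 5
Walk LF starting at row 5, prepending L[row]:
  step 1: row=5, L[5]='$', prepend. Next row=LF[5]=0
  step 2: row=0, L[0]='U', prepend. Next row=LF[0]=2
  step 3: row=2, L[2]='P', prepend. Next row=LF[2]=1
  step 4: row=1, L[1]='e', prepend. Next row=LF[1]=3
  step 5: row=3, L[3]='l', prepend. Next row=LF[3]=6
  step 6: row=6, L[6]='g', prepend. Next row=LF[6]=4
  step 7: row=4, L[4]='n', prepend. Next row=LF[4]=7
  step 8: row=7, L[7]='u', prepend. Next row=LF[7]=8
  step 9: row=8, L[8]='j', prepend. Next row=LF[8]=5
Reversed output: junglePU$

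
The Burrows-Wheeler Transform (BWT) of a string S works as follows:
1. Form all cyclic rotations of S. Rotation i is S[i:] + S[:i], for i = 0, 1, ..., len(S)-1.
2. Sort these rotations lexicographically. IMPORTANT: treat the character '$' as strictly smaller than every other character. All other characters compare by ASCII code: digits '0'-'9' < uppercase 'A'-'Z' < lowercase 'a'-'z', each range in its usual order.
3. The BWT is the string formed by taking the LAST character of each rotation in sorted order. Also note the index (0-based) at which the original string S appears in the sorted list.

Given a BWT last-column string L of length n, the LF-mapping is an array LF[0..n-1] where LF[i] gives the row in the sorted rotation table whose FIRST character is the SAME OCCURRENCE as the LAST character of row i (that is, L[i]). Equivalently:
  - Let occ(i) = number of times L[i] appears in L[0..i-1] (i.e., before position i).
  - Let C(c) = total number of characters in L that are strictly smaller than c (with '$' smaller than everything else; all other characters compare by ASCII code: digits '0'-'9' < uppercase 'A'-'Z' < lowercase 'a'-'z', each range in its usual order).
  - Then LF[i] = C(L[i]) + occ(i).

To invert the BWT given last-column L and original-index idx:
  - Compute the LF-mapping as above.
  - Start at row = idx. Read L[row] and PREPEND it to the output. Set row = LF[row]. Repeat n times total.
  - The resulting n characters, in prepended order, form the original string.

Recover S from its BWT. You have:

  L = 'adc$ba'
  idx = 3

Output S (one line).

LF mapping: 1 5 4 0 3 2
Walk LF starting at row 3, prepending L[row]:
  step 1: row=3, L[3]='$', prepend. Next row=LF[3]=0
  step 2: row=0, L[0]='a', prepend. Next row=LF[0]=1
  step 3: row=1, L[1]='d', prepend. Next row=LF[1]=5
  step 4: row=5, L[5]='a', prepend. Next row=LF[5]=2
  step 5: row=2, L[2]='c', prepend. Next row=LF[2]=4
  step 6: row=4, L[4]='b', prepend. Next row=LF[4]=3
Reversed output: bcada$

Answer: bcada$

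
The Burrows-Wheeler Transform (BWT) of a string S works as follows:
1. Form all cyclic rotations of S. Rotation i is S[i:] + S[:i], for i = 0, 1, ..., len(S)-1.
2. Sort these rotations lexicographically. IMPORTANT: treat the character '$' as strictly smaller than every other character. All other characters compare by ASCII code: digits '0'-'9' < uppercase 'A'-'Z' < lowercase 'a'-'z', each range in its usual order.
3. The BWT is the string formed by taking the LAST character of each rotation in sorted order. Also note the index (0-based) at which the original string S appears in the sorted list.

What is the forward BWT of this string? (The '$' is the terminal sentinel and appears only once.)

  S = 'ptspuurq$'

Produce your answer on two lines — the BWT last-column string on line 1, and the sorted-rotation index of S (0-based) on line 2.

Answer: q$srutpup
1

Derivation:
All 9 rotations (rotation i = S[i:]+S[:i]):
  rot[0] = ptspuurq$
  rot[1] = tspuurq$p
  rot[2] = spuurq$pt
  rot[3] = puurq$pts
  rot[4] = uurq$ptsp
  rot[5] = urq$ptspu
  rot[6] = rq$ptspuu
  rot[7] = q$ptspuur
  rot[8] = $ptspuurq
Sorted (with $ < everything):
  sorted[0] = $ptspuurq  (last char: 'q')
  sorted[1] = ptspuurq$  (last char: '$')
  sorted[2] = puurq$pts  (last char: 's')
  sorted[3] = q$ptspuur  (last char: 'r')
  sorted[4] = rq$ptspuu  (last char: 'u')
  sorted[5] = spuurq$pt  (last char: 't')
  sorted[6] = tspuurq$p  (last char: 'p')
  sorted[7] = urq$ptspu  (last char: 'u')
  sorted[8] = uurq$ptsp  (last char: 'p')
Last column: q$srutpup
Original string S is at sorted index 1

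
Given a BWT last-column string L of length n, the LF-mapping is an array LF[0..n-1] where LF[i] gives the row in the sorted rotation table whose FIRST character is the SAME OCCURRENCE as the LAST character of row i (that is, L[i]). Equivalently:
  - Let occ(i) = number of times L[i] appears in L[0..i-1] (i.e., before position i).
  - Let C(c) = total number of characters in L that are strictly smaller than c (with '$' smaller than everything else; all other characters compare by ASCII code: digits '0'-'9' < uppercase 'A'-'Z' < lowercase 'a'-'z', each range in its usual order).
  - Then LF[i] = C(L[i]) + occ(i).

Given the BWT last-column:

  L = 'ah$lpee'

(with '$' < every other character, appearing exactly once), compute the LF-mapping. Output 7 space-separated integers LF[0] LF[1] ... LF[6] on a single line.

Answer: 1 4 0 5 6 2 3

Derivation:
Char counts: '$':1, 'a':1, 'e':2, 'h':1, 'l':1, 'p':1
C (first-col start): C('$')=0, C('a')=1, C('e')=2, C('h')=4, C('l')=5, C('p')=6
L[0]='a': occ=0, LF[0]=C('a')+0=1+0=1
L[1]='h': occ=0, LF[1]=C('h')+0=4+0=4
L[2]='$': occ=0, LF[2]=C('$')+0=0+0=0
L[3]='l': occ=0, LF[3]=C('l')+0=5+0=5
L[4]='p': occ=0, LF[4]=C('p')+0=6+0=6
L[5]='e': occ=0, LF[5]=C('e')+0=2+0=2
L[6]='e': occ=1, LF[6]=C('e')+1=2+1=3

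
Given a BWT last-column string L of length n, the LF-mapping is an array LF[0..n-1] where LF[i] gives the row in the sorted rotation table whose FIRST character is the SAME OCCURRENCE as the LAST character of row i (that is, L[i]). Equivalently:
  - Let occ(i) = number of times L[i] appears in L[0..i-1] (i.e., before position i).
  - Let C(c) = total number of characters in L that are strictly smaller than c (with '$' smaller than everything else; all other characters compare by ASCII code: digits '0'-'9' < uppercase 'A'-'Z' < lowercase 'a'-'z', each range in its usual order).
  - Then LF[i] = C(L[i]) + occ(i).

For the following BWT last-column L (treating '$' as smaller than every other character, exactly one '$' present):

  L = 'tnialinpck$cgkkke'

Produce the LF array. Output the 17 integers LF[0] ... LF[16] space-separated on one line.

Answer: 16 13 6 1 12 7 14 15 2 8 0 3 5 9 10 11 4

Derivation:
Char counts: '$':1, 'a':1, 'c':2, 'e':1, 'g':1, 'i':2, 'k':4, 'l':1, 'n':2, 'p':1, 't':1
C (first-col start): C('$')=0, C('a')=1, C('c')=2, C('e')=4, C('g')=5, C('i')=6, C('k')=8, C('l')=12, C('n')=13, C('p')=15, C('t')=16
L[0]='t': occ=0, LF[0]=C('t')+0=16+0=16
L[1]='n': occ=0, LF[1]=C('n')+0=13+0=13
L[2]='i': occ=0, LF[2]=C('i')+0=6+0=6
L[3]='a': occ=0, LF[3]=C('a')+0=1+0=1
L[4]='l': occ=0, LF[4]=C('l')+0=12+0=12
L[5]='i': occ=1, LF[5]=C('i')+1=6+1=7
L[6]='n': occ=1, LF[6]=C('n')+1=13+1=14
L[7]='p': occ=0, LF[7]=C('p')+0=15+0=15
L[8]='c': occ=0, LF[8]=C('c')+0=2+0=2
L[9]='k': occ=0, LF[9]=C('k')+0=8+0=8
L[10]='$': occ=0, LF[10]=C('$')+0=0+0=0
L[11]='c': occ=1, LF[11]=C('c')+1=2+1=3
L[12]='g': occ=0, LF[12]=C('g')+0=5+0=5
L[13]='k': occ=1, LF[13]=C('k')+1=8+1=9
L[14]='k': occ=2, LF[14]=C('k')+2=8+2=10
L[15]='k': occ=3, LF[15]=C('k')+3=8+3=11
L[16]='e': occ=0, LF[16]=C('e')+0=4+0=4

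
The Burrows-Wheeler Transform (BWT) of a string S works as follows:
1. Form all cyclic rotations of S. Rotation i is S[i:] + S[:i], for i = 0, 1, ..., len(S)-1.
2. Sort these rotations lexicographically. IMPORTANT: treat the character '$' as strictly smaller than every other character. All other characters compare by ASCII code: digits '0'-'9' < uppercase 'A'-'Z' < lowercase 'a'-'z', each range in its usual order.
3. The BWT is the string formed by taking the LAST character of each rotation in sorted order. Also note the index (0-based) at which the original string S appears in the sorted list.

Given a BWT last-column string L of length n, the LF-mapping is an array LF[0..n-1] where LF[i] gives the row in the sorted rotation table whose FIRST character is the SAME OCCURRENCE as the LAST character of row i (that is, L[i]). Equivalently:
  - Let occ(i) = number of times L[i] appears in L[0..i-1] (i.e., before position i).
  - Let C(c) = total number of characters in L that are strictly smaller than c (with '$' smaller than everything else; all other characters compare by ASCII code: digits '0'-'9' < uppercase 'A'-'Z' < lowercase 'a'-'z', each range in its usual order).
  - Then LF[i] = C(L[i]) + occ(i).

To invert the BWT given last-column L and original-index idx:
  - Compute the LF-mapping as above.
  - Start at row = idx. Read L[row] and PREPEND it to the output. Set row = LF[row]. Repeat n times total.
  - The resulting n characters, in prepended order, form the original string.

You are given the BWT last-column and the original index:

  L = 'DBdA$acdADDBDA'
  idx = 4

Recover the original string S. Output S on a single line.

Answer: BAAdDDdADaBcD$

Derivation:
LF mapping: 6 4 12 1 0 10 11 13 2 7 8 5 9 3
Walk LF starting at row 4, prepending L[row]:
  step 1: row=4, L[4]='$', prepend. Next row=LF[4]=0
  step 2: row=0, L[0]='D', prepend. Next row=LF[0]=6
  step 3: row=6, L[6]='c', prepend. Next row=LF[6]=11
  step 4: row=11, L[11]='B', prepend. Next row=LF[11]=5
  step 5: row=5, L[5]='a', prepend. Next row=LF[5]=10
  step 6: row=10, L[10]='D', prepend. Next row=LF[10]=8
  step 7: row=8, L[8]='A', prepend. Next row=LF[8]=2
  step 8: row=2, L[2]='d', prepend. Next row=LF[2]=12
  step 9: row=12, L[12]='D', prepend. Next row=LF[12]=9
  step 10: row=9, L[9]='D', prepend. Next row=LF[9]=7
  step 11: row=7, L[7]='d', prepend. Next row=LF[7]=13
  step 12: row=13, L[13]='A', prepend. Next row=LF[13]=3
  step 13: row=3, L[3]='A', prepend. Next row=LF[3]=1
  step 14: row=1, L[1]='B', prepend. Next row=LF[1]=4
Reversed output: BAAdDDdADaBcD$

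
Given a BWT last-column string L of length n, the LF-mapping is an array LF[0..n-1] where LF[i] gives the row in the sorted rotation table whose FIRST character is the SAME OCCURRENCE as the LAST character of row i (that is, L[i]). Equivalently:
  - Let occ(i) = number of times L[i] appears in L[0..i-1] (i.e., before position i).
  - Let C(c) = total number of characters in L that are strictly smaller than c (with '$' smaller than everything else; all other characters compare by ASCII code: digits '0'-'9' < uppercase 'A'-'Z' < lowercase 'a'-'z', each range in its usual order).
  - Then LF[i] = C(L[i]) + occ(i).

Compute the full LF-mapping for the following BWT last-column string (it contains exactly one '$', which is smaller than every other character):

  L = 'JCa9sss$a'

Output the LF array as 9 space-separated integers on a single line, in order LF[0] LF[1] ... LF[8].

Answer: 3 2 4 1 6 7 8 0 5

Derivation:
Char counts: '$':1, '9':1, 'C':1, 'J':1, 'a':2, 's':3
C (first-col start): C('$')=0, C('9')=1, C('C')=2, C('J')=3, C('a')=4, C('s')=6
L[0]='J': occ=0, LF[0]=C('J')+0=3+0=3
L[1]='C': occ=0, LF[1]=C('C')+0=2+0=2
L[2]='a': occ=0, LF[2]=C('a')+0=4+0=4
L[3]='9': occ=0, LF[3]=C('9')+0=1+0=1
L[4]='s': occ=0, LF[4]=C('s')+0=6+0=6
L[5]='s': occ=1, LF[5]=C('s')+1=6+1=7
L[6]='s': occ=2, LF[6]=C('s')+2=6+2=8
L[7]='$': occ=0, LF[7]=C('$')+0=0+0=0
L[8]='a': occ=1, LF[8]=C('a')+1=4+1=5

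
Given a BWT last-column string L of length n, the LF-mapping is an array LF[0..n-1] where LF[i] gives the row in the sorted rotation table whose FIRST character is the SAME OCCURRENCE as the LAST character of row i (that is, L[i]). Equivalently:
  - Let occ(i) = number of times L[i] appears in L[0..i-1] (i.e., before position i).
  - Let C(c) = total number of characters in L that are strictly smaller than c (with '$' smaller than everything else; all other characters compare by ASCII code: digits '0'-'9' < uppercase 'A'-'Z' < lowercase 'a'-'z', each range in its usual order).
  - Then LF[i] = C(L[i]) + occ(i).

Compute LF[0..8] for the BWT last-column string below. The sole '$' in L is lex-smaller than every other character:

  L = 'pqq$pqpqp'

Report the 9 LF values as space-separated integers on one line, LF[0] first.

Answer: 1 5 6 0 2 7 3 8 4

Derivation:
Char counts: '$':1, 'p':4, 'q':4
C (first-col start): C('$')=0, C('p')=1, C('q')=5
L[0]='p': occ=0, LF[0]=C('p')+0=1+0=1
L[1]='q': occ=0, LF[1]=C('q')+0=5+0=5
L[2]='q': occ=1, LF[2]=C('q')+1=5+1=6
L[3]='$': occ=0, LF[3]=C('$')+0=0+0=0
L[4]='p': occ=1, LF[4]=C('p')+1=1+1=2
L[5]='q': occ=2, LF[5]=C('q')+2=5+2=7
L[6]='p': occ=2, LF[6]=C('p')+2=1+2=3
L[7]='q': occ=3, LF[7]=C('q')+3=5+3=8
L[8]='p': occ=3, LF[8]=C('p')+3=1+3=4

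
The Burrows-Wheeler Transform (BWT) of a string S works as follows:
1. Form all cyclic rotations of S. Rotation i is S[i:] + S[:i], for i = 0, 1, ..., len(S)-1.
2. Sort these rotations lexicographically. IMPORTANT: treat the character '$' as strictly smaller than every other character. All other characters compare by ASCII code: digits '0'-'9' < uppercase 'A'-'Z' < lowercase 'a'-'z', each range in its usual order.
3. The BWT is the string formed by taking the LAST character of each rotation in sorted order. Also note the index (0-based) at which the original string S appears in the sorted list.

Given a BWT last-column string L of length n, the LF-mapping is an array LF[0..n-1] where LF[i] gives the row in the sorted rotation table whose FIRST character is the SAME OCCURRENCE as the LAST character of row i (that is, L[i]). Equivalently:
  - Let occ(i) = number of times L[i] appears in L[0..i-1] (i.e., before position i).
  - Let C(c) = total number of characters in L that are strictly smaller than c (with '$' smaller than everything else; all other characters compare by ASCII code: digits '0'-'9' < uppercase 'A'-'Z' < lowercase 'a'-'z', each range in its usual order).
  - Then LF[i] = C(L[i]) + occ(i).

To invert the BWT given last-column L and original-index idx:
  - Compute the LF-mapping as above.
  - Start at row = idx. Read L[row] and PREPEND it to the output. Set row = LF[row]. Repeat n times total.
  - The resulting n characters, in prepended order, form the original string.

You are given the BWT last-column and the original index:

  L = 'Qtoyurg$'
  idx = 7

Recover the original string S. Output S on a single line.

Answer: yogurtQ$

Derivation:
LF mapping: 1 5 3 7 6 4 2 0
Walk LF starting at row 7, prepending L[row]:
  step 1: row=7, L[7]='$', prepend. Next row=LF[7]=0
  step 2: row=0, L[0]='Q', prepend. Next row=LF[0]=1
  step 3: row=1, L[1]='t', prepend. Next row=LF[1]=5
  step 4: row=5, L[5]='r', prepend. Next row=LF[5]=4
  step 5: row=4, L[4]='u', prepend. Next row=LF[4]=6
  step 6: row=6, L[6]='g', prepend. Next row=LF[6]=2
  step 7: row=2, L[2]='o', prepend. Next row=LF[2]=3
  step 8: row=3, L[3]='y', prepend. Next row=LF[3]=7
Reversed output: yogurtQ$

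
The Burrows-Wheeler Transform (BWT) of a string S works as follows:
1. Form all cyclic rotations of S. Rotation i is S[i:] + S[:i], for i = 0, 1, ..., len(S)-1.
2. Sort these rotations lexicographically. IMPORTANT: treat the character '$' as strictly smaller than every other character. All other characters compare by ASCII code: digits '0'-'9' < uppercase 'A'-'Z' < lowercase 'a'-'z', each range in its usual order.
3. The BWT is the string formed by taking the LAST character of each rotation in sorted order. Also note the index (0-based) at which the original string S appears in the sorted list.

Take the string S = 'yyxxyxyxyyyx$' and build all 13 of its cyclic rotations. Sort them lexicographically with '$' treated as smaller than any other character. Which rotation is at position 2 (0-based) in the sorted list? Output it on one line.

Answer: xxyxyxyyyx$yy

Derivation:
All 13 rotations (rotation i = S[i:]+S[:i]):
  rot[0] = yyxxyxyxyyyx$
  rot[1] = yxxyxyxyyyx$y
  rot[2] = xxyxyxyyyx$yy
  rot[3] = xyxyxyyyx$yyx
  rot[4] = yxyxyyyx$yyxx
  rot[5] = xyxyyyx$yyxxy
  rot[6] = yxyyyx$yyxxyx
  rot[7] = xyyyx$yyxxyxy
  rot[8] = yyyx$yyxxyxyx
  rot[9] = yyx$yyxxyxyxy
  rot[10] = yx$yyxxyxyxyy
  rot[11] = x$yyxxyxyxyyy
  rot[12] = $yyxxyxyxyyyx
Sorted (with $ < everything):
  sorted[0] = $yyxxyxyxyyyx
  sorted[1] = x$yyxxyxyxyyy
  sorted[2] = xxyxyxyyyx$yy
  sorted[3] = xyxyxyyyx$yyx
  sorted[4] = xyxyyyx$yyxxy
  sorted[5] = xyyyx$yyxxyxy
  sorted[6] = yx$yyxxyxyxyy
  sorted[7] = yxxyxyxyyyx$y
  sorted[8] = yxyxyyyx$yyxx
  sorted[9] = yxyyyx$yyxxyx
  sorted[10] = yyx$yyxxyxyxy
  sorted[11] = yyxxyxyxyyyx$
  sorted[12] = yyyx$yyxxyxyx
sorted[2] = xxyxyxyyyx$yy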